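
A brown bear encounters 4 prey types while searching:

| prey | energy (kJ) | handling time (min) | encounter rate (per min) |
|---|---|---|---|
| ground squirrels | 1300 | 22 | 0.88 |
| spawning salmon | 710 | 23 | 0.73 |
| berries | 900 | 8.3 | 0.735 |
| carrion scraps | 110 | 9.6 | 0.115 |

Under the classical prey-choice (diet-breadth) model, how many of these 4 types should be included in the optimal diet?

E/h in descending order: berries 108, ground squirrels 59.1, spawning salmon 30.9, carrion scraps 11.5 kJ/min. The optimal diet is the largest prefix of this list for which every included type satisfies E_i/h_i > R on the types above it.
Rate on top 1: 93.16. ground squirrels: 59.1 < 93.16 → exclude; stop.
Optimal diet: berries — 1 of 4 types.

1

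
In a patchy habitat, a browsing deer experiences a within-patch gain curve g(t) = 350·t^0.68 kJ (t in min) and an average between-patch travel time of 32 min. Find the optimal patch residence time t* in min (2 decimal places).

68.00 min

Maximise g(t)/(T+t): set derivative to zero → g'(t)(T+t) = g(t).
g'(t) = 0.68·350·t^-0.32. Setting 0.68·350·t^-0.32 = 350·t^0.68/(32+t) gives 0.68(32+t) = t, so 0.32·t = 0.68×32.
t* = 0.68×32/0.32 = 68 min.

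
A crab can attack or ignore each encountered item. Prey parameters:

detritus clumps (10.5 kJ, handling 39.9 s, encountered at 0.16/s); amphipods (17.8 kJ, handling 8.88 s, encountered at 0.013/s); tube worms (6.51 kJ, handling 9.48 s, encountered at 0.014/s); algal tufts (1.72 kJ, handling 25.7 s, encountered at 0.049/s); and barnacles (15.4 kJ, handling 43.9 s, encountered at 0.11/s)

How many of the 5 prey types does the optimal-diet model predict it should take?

Profitabilities (E/h, kJ/s): amphipods 2, tube worms 0.687, barnacles 0.351, detritus clumps 0.263, algal tufts 0.0669. Add prey in this order while the next type's profitability exceeds the intake rate on those already taken.
Rate on top 1: 0.2075. tube worms: 0.687 > 0.2075 → include.
Rate on top 2: 0.2584. barnacles: 0.351 > 0.2584 → include.
Rate on top 3: 0.3318. detritus clumps: 0.263 < 0.3318 → exclude; stop.
Optimal diet: amphipods, tube worms, barnacles — 3 of 5 types.

3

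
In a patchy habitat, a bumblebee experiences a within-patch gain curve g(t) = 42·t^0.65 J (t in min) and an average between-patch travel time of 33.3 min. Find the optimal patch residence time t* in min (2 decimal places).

61.84 min

Maximise g(t)/(T+t): set derivative to zero → g'(t)(T+t) = g(t).
g'(t) = 0.65·42·t^-0.35. Setting 0.65·42·t^-0.35 = 42·t^0.65/(33.3+t) gives 0.65(33.3+t) = t, so 0.35·t = 0.65×33.3.
t* = 0.65×33.3/0.35 = 61.84 min.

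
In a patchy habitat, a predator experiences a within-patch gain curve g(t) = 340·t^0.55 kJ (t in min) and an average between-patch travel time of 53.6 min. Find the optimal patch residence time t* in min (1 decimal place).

65.5 min

Maximise g(t)/(T+t): set derivative to zero → g'(t)(T+t) = g(t).
g'(t) = 0.55·340·t^-0.45. Setting 0.55·340·t^-0.45 = 340·t^0.55/(53.6+t) gives 0.55(53.6+t) = t, so 0.45·t = 0.55×53.6.
t* = 0.55×53.6/0.45 = 65.51 min.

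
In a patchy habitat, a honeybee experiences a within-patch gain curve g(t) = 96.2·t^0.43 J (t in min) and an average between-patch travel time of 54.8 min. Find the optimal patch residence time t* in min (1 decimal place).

41.3 min

Optimal t* satisfies g'(t*) = g(t*)/(T + t*).
g'(t) = 0.43·96.2·t^-0.57. Setting 0.43·96.2·t^-0.57 = 96.2·t^0.43/(54.8+t) gives 0.43(54.8+t) = t, so 0.57·t = 0.43×54.8.
t* = 0.43×54.8/0.57 = 41.34 min.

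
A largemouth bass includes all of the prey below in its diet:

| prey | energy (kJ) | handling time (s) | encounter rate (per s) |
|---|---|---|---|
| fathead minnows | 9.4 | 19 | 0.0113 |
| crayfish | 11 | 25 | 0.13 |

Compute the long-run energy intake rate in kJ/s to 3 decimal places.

Energy encountered per unit search time: 0.0113×9.4 + 0.13×11 = 1.536 kJ/s.
Handling time per unit search time: 0.0113×19 + 0.13×25 = 3.465.
Rate = 1.536/(1 + 3.465) = 0.3441 kJ/s.

0.344 kJ/s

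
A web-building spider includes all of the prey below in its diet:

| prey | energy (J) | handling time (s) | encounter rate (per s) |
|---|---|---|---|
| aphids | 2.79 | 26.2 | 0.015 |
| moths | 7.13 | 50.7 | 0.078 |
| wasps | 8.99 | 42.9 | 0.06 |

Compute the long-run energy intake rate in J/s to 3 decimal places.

R = Σλ_iE_i / (1 + Σλ_ih_i)
Numerator: 0.015×2.79 + 0.078×7.13 + 0.06×8.99 = 1.137
Denominator: 1 + 0.015×26.2 + 0.078×50.7 + 0.06×42.9 = 7.922
R = 1.137/7.922 = 0.1436 J/s

0.144 J/s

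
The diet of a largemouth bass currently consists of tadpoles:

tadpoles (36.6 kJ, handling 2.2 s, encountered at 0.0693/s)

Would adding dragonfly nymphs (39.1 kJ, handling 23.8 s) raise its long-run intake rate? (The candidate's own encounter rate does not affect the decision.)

On tadpoles alone, R = ΣλE/(1+Σλh) = 2.536/1.152 = 2.201 kJ/s.
Profitability of dragonfly nymphs: 39.1/23.8 = 1.643 kJ/s.
1.643 < 2.201, so adding dragonfly nymphs would lower the average — exclude it.

No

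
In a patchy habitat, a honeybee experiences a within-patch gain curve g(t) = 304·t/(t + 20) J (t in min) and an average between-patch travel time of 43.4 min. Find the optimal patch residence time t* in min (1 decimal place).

29.5 min

By the marginal value theorem, leave when the instantaneous gain rate g'(t) equals the habitat-wide average g(t)/(T + t).
g'(t) = 304·20/(t + 20)². Setting 304·20/(t+20)² = 304t/[(t+20)(43.4+t)] gives 20(43.4+t) = t(t+20), so t² = 20×43.4 = 868.
t* = √868 = 29.46 min.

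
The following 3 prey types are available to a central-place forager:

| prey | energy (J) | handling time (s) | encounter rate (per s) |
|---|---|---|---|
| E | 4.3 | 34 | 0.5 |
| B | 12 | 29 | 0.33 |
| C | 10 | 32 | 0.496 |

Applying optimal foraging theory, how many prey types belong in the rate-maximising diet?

Rank by E/h (J/s): B 0.414, C 0.312, E 0.126. Include each in turn until the next type's E/h falls below the running intake rate.
Rate on top 1: 0.3746. C: 0.312 < 0.3746 → exclude; stop.
Optimal diet: B — 1 of 3 types.

1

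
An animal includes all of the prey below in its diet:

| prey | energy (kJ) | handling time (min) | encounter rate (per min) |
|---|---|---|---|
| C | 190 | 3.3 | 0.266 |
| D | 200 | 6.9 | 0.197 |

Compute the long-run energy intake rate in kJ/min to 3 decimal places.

27.784 kJ/min

Energy encountered per unit search time: 0.266×190 + 0.197×200 = 89.94 kJ/min.
Handling time per unit search time: 0.266×3.3 + 0.197×6.9 = 2.237.
Rate = 89.94/(1 + 2.237) = 27.78 kJ/min.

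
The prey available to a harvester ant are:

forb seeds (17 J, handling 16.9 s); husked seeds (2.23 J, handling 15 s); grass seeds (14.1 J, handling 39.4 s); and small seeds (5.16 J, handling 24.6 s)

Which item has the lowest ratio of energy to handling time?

Profitability E/h (J/s): forb seeds = 17/16.9 = 1.01, husked seeds = 2.23/15 = 0.149, grass seeds = 14.1/39.4 = 0.358, small seeds = 5.16/24.6 = 0.21.
Ranked: forb seeds > grass seeds > small seeds > husked seeds.

husked seeds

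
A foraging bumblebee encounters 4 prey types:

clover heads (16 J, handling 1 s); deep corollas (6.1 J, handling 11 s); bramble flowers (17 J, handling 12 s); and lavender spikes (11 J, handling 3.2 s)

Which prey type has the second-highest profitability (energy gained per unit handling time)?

In descending order of E/h:
clover heads: 16/1 = 16 J/s
lavender spikes: 11/3.2 = 3.44 J/s
bramble flowers: 17/12 = 1.42 J/s
deep corollas: 6.1/11 = 0.555 J/s

lavender spikes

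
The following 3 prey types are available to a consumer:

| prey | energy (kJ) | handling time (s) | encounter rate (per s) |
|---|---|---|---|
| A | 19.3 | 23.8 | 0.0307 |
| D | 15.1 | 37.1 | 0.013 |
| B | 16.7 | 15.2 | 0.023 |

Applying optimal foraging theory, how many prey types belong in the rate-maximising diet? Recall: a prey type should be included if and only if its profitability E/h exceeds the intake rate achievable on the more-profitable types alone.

2

E/h in descending order: B 1.1, A 0.811, D 0.407 kJ/s. The optimal diet is the largest prefix of this list for which every included type satisfies E_i/h_i > R on the types above it.
Rate on top 1: 0.2846. A: 0.811 > 0.2846 → include.
Rate on top 2: 0.4695. D: 0.407 < 0.4695 → exclude; stop.
Optimal diet: B, A — 2 of 3 types.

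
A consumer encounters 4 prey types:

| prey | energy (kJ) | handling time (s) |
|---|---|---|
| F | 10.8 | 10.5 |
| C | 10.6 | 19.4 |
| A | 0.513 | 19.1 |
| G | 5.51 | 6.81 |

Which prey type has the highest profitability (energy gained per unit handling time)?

F

Profitability E/h (kJ/s): F = 10.8/10.5 = 1.03, C = 10.6/19.4 = 0.546, A = 0.513/19.1 = 0.0269, G = 5.51/6.81 = 0.809.
Ranked: F > G > C > A.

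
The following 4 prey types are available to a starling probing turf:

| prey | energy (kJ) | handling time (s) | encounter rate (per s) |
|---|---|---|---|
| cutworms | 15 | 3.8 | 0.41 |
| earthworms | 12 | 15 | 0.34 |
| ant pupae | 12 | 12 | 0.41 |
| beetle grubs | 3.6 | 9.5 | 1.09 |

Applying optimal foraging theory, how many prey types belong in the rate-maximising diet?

E/h in descending order: cutworms 3.95, ant pupae 1, earthworms 0.8, beetle grubs 0.379 kJ/s. The optimal diet is the largest prefix of this list for which every included type satisfies E_i/h_i > R on the types above it.
Rate on top 1: 2.404. ant pupae: 1 < 2.404 → exclude; stop.
Optimal diet: cutworms — 1 of 4 types.

1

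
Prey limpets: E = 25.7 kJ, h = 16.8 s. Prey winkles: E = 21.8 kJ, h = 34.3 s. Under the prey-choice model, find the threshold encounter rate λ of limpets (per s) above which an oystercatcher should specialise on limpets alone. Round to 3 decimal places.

0.042 per s

At the threshold, the rate on limpets alone equals the profitability of winkles: λ·25.7/(1 + λ·16.8) = 21.8/34.3 = 0.6356.
Rearranging, λ(25.7 − 0.6356×16.8) = 0.6356, so λ = 0.6356/15.02 = 0.04231 per s.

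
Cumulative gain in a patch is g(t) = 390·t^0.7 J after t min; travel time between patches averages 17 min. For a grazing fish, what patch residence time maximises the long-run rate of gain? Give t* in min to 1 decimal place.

39.7 min

Optimal t* satisfies g'(t*) = g(t*)/(T + t*).
g'(t) = 0.7·390·t^-0.3. Setting 0.7·390·t^-0.3 = 390·t^0.7/(17+t) gives 0.7(17+t) = t, so 0.30·t = 0.7×17.
t* = 0.7×17/0.30 = 39.67 min.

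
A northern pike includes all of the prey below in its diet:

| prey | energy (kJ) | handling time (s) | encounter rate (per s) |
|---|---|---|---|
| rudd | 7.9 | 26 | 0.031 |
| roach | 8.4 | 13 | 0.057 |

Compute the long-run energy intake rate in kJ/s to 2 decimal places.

Energy encountered per unit search time: 0.031×7.9 + 0.057×8.4 = 0.7237 kJ/s.
Handling time per unit search time: 0.031×26 + 0.057×13 = 1.547.
Rate = 0.7237/(1 + 1.547) = 0.2841 kJ/s.

0.28 kJ/s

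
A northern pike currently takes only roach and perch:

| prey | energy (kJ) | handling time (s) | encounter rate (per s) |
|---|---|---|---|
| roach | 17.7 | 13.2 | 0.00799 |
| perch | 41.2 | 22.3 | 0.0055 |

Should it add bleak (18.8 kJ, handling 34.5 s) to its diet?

Intake rate on the current diet: R = (0.00799×17.7 + 0.0055×41.2) / (1 + 0.00799×13.2 + 0.0055×22.3) = 0.368/1.228 = 0.2997 kJ/s.
bleak: E/h = 18.8/34.5 = 0.5449 kJ/s.
0.5449 > 0.2997, so adding bleak raises the average — include it.

Yes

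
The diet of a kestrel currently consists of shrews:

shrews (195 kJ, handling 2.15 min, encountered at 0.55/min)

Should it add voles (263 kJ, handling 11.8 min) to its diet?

No

Current rate: (0.55×195)/(1 + 0.55×2.15) = 49.14 kJ/min.
Profitability of voles: 263/11.8 = 22.29 kJ/min.
22.29 < 49.14, so adding voles would lower the average — exclude it.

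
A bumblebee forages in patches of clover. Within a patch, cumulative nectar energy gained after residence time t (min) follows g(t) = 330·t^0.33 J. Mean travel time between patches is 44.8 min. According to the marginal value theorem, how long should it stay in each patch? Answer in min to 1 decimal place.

Maximise g(t)/(T+t): set derivative to zero → g'(t)(T+t) = g(t).
g'(t) = 0.33·330·t^-0.67. Setting 0.33·330·t^-0.67 = 330·t^0.33/(44.8+t) gives 0.33(44.8+t) = t, so 0.67·t = 0.33×44.8.
t* = 0.33×44.8/0.67 = 22.07 min.

22.1 min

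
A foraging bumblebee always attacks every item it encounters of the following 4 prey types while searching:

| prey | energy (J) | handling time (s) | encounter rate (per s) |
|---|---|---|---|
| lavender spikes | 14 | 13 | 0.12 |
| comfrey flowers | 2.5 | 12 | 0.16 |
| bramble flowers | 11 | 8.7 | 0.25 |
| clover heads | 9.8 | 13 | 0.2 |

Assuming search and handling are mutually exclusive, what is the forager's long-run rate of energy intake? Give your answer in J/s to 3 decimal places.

R = Σλ_iE_i / (1 + Σλ_ih_i)
Numerator: 0.12×14 + 0.16×2.5 + 0.25×11 + 0.2×9.8 = 6.79
Denominator: 1 + 0.12×13 + 0.16×12 + 0.25×8.7 + 0.2×13 = 9.255
R = 6.79/9.255 = 0.7337 J/s

0.734 J/s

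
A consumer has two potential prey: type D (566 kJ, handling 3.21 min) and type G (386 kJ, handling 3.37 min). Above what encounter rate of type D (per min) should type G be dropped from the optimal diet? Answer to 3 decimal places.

0.578 per min

At the threshold, the rate on type D alone equals the profitability of type G: λ·566/(1 + λ·3.21) = 386/3.37 = 114.5.
Rearranging, λ(566 − 114.5×3.21) = 114.5, so λ = 114.5/198.3 = 0.5775 per min.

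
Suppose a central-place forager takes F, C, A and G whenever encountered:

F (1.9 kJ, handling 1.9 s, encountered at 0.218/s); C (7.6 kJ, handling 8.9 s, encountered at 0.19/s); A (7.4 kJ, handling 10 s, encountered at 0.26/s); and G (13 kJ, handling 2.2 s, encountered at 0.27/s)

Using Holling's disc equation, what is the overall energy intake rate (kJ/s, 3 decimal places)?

1.158 kJ/s

R = (0.218×1.9 + 0.19×7.6 + 0.26×7.4 + 0.27×13) / (1 + 0.218×1.9 + 0.19×8.9 + 0.26×10 + 0.27×2.2) = 7.292/6.299 = 1.158 kJ/s.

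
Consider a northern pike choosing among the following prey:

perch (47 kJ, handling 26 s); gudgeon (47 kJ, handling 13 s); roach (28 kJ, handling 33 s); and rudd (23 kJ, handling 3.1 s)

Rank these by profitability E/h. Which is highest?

Profitability E/h (kJ/s): perch = 47/26 = 1.81, gudgeon = 47/13 = 3.62, roach = 28/33 = 0.848, rudd = 23/3.1 = 7.42.
Ranked: rudd > gudgeon > perch > roach.

rudd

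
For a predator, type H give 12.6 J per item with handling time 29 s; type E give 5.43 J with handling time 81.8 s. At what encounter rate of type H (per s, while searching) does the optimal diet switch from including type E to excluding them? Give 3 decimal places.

At the threshold, the rate on type H alone equals the profitability of type E: λ·12.6/(1 + λ·29) = 5.43/81.8 = 0.06638.
Rearranging, λ(12.6 − 0.06638×29) = 0.06638, so λ = 0.06638/10.67 = 0.006218 per s.

0.006 per s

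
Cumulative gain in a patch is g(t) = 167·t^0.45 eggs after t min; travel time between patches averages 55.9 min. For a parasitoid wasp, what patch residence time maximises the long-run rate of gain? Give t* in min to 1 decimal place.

Optimal t* satisfies g'(t*) = g(t*)/(T + t*).
g'(t) = 0.45·167·t^-0.55. Setting 0.45·167·t^-0.55 = 167·t^0.45/(55.9+t) gives 0.45(55.9+t) = t, so 0.55·t = 0.45×55.9.
t* = 0.45×55.9/0.55 = 45.74 min.

45.7 min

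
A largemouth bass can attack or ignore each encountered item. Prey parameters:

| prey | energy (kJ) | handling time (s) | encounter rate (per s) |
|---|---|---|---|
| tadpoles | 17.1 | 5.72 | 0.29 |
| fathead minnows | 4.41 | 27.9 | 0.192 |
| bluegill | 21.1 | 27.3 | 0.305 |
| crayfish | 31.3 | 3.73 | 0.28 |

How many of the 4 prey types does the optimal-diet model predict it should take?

1

E/h in descending order: crayfish 8.39, tadpoles 2.99, bluegill 0.773, fathead minnows 0.158 kJ/s. The optimal diet is the largest prefix of this list for which every included type satisfies E_i/h_i > R on the types above it.
Rate on top 1: 4.287. tadpoles: 2.99 < 4.287 → exclude; stop.
Optimal diet: crayfish — 1 of 4 types.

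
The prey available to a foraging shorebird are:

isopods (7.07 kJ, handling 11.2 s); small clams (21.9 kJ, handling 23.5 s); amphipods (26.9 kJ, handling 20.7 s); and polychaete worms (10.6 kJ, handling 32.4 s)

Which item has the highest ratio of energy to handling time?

amphipods

Profitability E/h (kJ/s): isopods = 7.07/11.2 = 0.631, small clams = 21.9/23.5 = 0.932, amphipods = 26.9/20.7 = 1.3, polychaete worms = 10.6/32.4 = 0.327.
Ranked: amphipods > small clams > isopods > polychaete worms.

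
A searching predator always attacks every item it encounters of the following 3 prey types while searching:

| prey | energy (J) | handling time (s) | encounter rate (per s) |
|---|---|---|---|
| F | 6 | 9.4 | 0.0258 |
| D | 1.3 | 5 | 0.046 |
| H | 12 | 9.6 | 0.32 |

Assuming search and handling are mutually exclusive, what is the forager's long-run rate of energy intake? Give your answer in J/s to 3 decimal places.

0.892 J/s

Energy encountered per unit search time: 0.0258×6 + 0.046×1.3 + 0.32×12 = 4.055 J/s.
Handling time per unit search time: 0.0258×9.4 + 0.046×5 + 0.32×9.6 = 3.545.
Rate = 4.055/(1 + 3.545) = 0.8922 J/s.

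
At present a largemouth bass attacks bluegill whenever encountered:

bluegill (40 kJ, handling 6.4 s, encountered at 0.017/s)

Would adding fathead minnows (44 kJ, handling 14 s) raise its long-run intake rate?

Yes

Current rate: (0.017×40)/(1 + 0.017×6.4) = 0.6133 kJ/s.
fathead minnows: E/h = 44/14 = 3.143 kJ/s.
3.143 > 0.6133, so adding fathead minnows raises the average — include it.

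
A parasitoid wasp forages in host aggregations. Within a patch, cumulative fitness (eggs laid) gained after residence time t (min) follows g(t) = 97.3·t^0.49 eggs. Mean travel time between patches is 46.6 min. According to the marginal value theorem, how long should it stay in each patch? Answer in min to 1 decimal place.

Optimal t* satisfies g'(t*) = g(t*)/(T + t*).
g'(t) = 0.49·97.3·t^-0.51. Setting 0.49·97.3·t^-0.51 = 97.3·t^0.49/(46.6+t) gives 0.49(46.6+t) = t, so 0.51·t = 0.49×46.6.
t* = 0.49×46.6/0.51 = 44.77 min.

44.8 min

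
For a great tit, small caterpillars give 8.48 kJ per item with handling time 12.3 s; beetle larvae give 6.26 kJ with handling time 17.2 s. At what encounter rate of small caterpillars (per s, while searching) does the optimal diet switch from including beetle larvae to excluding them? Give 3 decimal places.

0.091 per s

Drop beetle larvae once their profitability E₂/h₂ falls below the rate achievable on small caterpillars alone: E₂/h₂ = λE₁/(1 + λh₁).
Solve for λ: λE₁h₂ = E₂(1 + λh₁) → λ(E₁h₂ − E₂h₁) = E₂ → λ = E₂/(E₁h₂ − E₂h₁).
λ = 6.26/(8.48×17.2 − 6.26×12.3) = 6.26/68.86 = 0.09091 per s.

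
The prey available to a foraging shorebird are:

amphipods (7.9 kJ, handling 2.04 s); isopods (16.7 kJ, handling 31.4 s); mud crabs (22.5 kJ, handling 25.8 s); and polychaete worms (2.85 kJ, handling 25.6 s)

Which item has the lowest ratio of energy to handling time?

polychaete worms

In descending order of E/h:
amphipods: 7.9/2.04 = 3.87 kJ/s
mud crabs: 22.5/25.8 = 0.872 kJ/s
isopods: 16.7/31.4 = 0.532 kJ/s
polychaete worms: 2.85/25.6 = 0.111 kJ/s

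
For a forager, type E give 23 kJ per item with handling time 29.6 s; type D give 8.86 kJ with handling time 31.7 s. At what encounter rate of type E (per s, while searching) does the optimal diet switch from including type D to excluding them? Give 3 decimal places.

Drop type D once their profitability E₂/h₂ falls below the rate achievable on type E alone: E₂/h₂ = λE₁/(1 + λh₁).
Solve for λ: λE₁h₂ = E₂(1 + λh₁) → λ(E₁h₂ − E₂h₁) = E₂ → λ = E₂/(E₁h₂ − E₂h₁).
λ = 8.86/(23×31.7 − 8.86×29.6) = 8.86/466.8 = 0.01898 per s.

0.019 per s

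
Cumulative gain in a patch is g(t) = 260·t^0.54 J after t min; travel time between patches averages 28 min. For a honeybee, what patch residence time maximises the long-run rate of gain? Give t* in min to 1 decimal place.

32.9 min

By the marginal value theorem, leave when the instantaneous gain rate g'(t) equals the habitat-wide average g(t)/(T + t).
g'(t) = 0.54·260·t^-0.46. Setting 0.54·260·t^-0.46 = 260·t^0.54/(28+t) gives 0.54(28+t) = t, so 0.46·t = 0.54×28.
t* = 0.54×28/0.46 = 32.87 min.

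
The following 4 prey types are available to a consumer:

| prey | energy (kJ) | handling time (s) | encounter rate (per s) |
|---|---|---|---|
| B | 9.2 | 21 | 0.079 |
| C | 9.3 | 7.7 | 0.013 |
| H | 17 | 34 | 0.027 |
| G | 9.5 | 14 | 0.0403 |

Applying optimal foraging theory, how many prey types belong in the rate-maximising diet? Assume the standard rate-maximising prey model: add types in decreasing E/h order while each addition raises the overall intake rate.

E/h in descending order: C 1.21, G 0.679, H 0.5, B 0.438 kJ/s. The optimal diet is the largest prefix of this list for which every included type satisfies E_i/h_i > R on the types above it.
Rate on top 1: 0.1099. G: 0.679 > 0.1099 → include.
Rate on top 2: 0.3027. H: 0.5 > 0.3027 → include.
Rate on top 3: 0.3728. B: 0.438 > 0.3728 → include.
Optimal diet: C, G, H, B — 4 of 4 types.

4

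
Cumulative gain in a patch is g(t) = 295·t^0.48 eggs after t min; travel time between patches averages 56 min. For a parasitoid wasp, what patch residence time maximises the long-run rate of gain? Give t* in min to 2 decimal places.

Optimal t* satisfies g'(t*) = g(t*)/(T + t*).
g'(t) = 0.48·295·t^-0.52. Setting 0.48·295·t^-0.52 = 295·t^0.48/(56+t) gives 0.48(56+t) = t, so 0.52·t = 0.48×56.
t* = 0.48×56/0.52 = 51.69 min.

51.69 min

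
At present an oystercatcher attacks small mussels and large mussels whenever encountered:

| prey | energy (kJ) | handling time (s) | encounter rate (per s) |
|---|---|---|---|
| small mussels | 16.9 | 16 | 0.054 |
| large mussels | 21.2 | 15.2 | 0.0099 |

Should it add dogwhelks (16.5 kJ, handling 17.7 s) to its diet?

Yes

On small mussels and large mussels alone, R = ΣλE/(1+Σλh) = 1.122/2.014 = 0.5572 kJ/s.
Profitability of dogwhelks: 16.5/17.7 = 0.9322 kJ/s.
Since 0.9322 > R, including dogwhelks increases the long-run rate.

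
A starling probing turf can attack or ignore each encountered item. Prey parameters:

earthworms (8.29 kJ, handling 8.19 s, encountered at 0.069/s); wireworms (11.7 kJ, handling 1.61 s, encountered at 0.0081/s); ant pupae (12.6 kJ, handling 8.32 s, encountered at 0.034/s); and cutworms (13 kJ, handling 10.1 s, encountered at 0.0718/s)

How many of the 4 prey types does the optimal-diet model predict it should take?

4

Rank by E/h (kJ/s): wireworms 7.27, ant pupae 1.51, cutworms 1.29, earthworms 1.01. Include each in turn until the next type's E/h falls below the running intake rate.
Rate on top 1: 0.09355. ant pupae: 1.51 > 0.09355 → include.
Rate on top 2: 0.4037. cutworms: 1.29 > 0.4037 → include.
Rate on top 3: 0.7207. earthworms: 1.01 > 0.7207 → include.
Optimal diet: wireworms, ant pupae, cutworms, earthworms — 4 of 4 types.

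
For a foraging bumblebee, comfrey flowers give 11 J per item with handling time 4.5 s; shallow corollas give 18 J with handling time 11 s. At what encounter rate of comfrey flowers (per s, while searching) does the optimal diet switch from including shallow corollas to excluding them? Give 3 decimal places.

0.450 per s

At the threshold, the rate on comfrey flowers alone equals the profitability of shallow corollas: λ·11/(1 + λ·4.5) = 18/11 = 1.636.
Rearranging, λ(11 − 1.636×4.5) = 1.636, so λ = 1.636/3.636 = 0.45 per s.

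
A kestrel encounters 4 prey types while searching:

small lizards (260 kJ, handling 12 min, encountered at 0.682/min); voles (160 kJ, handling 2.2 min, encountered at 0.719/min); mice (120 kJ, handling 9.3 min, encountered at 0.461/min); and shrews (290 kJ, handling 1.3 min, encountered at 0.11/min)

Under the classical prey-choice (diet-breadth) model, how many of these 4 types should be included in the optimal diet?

E/h in descending order: shrews 223, voles 72.7, small lizards 21.7, mice 12.9 kJ/min. The optimal diet is the largest prefix of this list for which every included type satisfies E_i/h_i > R on the types above it.
Rate on top 1: 27.91. voles: 72.7 > 27.91 → include.
Rate on top 2: 53.93. small lizards: 21.7 < 53.93 → exclude; stop.
Optimal diet: shrews, voles — 2 of 4 types.

2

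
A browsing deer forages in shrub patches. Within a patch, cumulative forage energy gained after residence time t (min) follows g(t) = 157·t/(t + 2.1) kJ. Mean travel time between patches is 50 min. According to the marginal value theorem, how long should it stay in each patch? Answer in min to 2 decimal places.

10.25 min

Optimal t* satisfies g'(t*) = g(t*)/(T + t*).
g'(t) = 157·2.1/(t + 2.1)². Setting 157·2.1/(t+2.1)² = 157t/[(t+2.1)(50+t)] gives 2.1(50+t) = t(t+2.1), so t² = 2.1×50 = 105.
t* = √105 = 10.25 min.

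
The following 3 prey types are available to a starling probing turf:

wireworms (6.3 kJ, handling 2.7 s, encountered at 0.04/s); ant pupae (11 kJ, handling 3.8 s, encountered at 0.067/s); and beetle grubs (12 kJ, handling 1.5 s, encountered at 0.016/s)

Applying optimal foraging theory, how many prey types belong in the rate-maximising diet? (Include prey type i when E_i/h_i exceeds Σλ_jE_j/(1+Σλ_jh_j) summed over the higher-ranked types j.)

Profitabilities (E/h, kJ/s): beetle grubs 8, ant pupae 2.89, wireworms 2.33. Add prey in this order while the next type's profitability exceeds the intake rate on those already taken.
Rate on top 1: 0.1875. ant pupae: 2.89 > 0.1875 → include.
Rate on top 2: 0.7266. wireworms: 2.33 > 0.7266 → include.
Optimal diet: beetle grubs, ant pupae, wireworms — 3 of 3 types.

3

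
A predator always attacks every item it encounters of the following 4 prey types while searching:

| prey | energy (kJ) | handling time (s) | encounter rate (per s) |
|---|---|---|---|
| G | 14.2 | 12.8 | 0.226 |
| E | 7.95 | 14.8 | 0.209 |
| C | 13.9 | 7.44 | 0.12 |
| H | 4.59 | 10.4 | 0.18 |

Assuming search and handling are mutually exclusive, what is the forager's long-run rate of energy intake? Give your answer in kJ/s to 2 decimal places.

0.76 kJ/s

R = (0.226×14.2 + 0.209×7.95 + 0.12×13.9 + 0.18×4.59) / (1 + 0.226×12.8 + 0.209×14.8 + 0.12×7.44 + 0.18×10.4) = 7.365/9.751 = 0.7553 kJ/s.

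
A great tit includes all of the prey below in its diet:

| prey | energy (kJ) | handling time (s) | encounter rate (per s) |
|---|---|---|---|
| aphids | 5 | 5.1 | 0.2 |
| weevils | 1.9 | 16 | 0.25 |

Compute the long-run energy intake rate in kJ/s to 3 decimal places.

R = Σλ_iE_i / (1 + Σλ_ih_i)
Numerator: 0.2×5 + 0.25×1.9 = 1.475
Denominator: 1 + 0.2×5.1 + 0.25×16 = 6.02
R = 1.475/6.02 = 0.245 kJ/s

0.245 kJ/s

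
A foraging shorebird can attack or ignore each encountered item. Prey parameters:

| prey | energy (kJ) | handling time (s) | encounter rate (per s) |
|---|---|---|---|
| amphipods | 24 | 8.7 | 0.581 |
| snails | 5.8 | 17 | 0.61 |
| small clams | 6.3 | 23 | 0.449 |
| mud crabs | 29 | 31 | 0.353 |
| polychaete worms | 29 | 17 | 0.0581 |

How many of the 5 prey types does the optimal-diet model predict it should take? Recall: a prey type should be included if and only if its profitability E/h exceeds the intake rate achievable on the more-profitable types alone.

1

Rank by E/h (kJ/s): amphipods 2.76, polychaete worms 1.71, mud crabs 0.935, snails 0.341, small clams 0.274. Include each in turn until the next type's E/h falls below the running intake rate.
Rate on top 1: 2.303. polychaete worms: 1.71 < 2.303 → exclude; stop.
Optimal diet: amphipods — 1 of 5 types.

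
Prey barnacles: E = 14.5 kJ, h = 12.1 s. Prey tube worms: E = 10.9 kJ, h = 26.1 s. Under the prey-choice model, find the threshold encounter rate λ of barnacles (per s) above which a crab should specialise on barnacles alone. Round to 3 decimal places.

At the threshold, the rate on barnacles alone equals the profitability of tube worms: λ·14.5/(1 + λ·12.1) = 10.9/26.1 = 0.4176.
Rearranging, λ(14.5 − 0.4176×12.1) = 0.4176, so λ = 0.4176/9.447 = 0.04421 per s.

0.044 per s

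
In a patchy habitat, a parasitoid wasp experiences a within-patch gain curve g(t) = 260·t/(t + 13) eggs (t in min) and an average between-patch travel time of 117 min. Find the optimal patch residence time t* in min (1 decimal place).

39.0 min

Optimal t* satisfies g'(t*) = g(t*)/(T + t*).
g'(t) = 260·13/(t + 13)². Setting 260·13/(t+13)² = 260t/[(t+13)(117+t)] gives 13(117+t) = t(t+13), so t² = 13×117 = 1521.
t* = √1521 = 39 min.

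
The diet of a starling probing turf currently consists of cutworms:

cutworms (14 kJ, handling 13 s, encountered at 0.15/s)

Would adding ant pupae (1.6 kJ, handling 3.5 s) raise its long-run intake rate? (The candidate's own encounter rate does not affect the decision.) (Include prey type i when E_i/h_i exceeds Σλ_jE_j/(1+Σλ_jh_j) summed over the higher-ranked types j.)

Intake rate on the current diet: R = (0.15×14) / (1 + 0.15×13) = 2.1/2.95 = 0.7119 kJ/s.
ant pupae: E/h = 1.6/3.5 = 0.4571 kJ/s.
Since 0.4571 < R, time spent handling ant pupae is better spent searching.

No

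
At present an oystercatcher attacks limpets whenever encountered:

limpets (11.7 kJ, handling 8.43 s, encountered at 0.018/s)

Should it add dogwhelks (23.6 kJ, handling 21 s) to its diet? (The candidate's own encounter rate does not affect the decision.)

Yes

On limpets alone, R = ΣλE/(1+Σλh) = 0.2106/1.152 = 0.1829 kJ/s.
dogwhelks: E/h = 23.6/21 = 1.124 kJ/s.
Since 1.124 > R, including dogwhelks increases the long-run rate.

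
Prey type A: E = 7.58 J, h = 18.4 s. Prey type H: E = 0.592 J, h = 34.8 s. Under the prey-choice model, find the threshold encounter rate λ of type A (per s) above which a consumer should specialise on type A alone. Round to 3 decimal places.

0.002 per s

At the threshold, the rate on type A alone equals the profitability of type H: λ·7.58/(1 + λ·18.4) = 0.592/34.8 = 0.01701.
Rearranging, λ(7.58 − 0.01701×18.4) = 0.01701, so λ = 0.01701/7.267 = 0.002341 per s.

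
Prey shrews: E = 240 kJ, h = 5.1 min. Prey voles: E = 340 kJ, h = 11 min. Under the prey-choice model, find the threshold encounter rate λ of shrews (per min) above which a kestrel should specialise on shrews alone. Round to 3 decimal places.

The zero-one rule: include voles iff E₂/h₂ > λE₁/(1+λh₁). Equality gives the switch point.
λE₁h₂ = E₂ + λE₂h₁ ⇒ λ = E₂/(E₁h₂ − E₂h₁) = 340/(2640 − 1734) = 0.3753 per min.

0.375 per min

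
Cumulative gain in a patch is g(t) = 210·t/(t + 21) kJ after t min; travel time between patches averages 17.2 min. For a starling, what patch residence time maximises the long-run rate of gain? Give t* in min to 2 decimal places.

19.01 min

Maximise g(t)/(T+t): set derivative to zero → g'(t)(T+t) = g(t).
g'(t) = 210·21/(t + 21)². Setting 210·21/(t+21)² = 210t/[(t+21)(17.2+t)] gives 21(17.2+t) = t(t+21), so t² = 21×17.2 = 361.2.
t* = √361.2 = 19.01 min.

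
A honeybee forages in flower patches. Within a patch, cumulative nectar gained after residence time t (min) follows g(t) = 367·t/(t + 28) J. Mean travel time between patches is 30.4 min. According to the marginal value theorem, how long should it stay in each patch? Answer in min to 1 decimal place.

Maximise g(t)/(T+t): set derivative to zero → g'(t)(T+t) = g(t).
g'(t) = 367·28/(t + 28)². Setting 367·28/(t+28)² = 367t/[(t+28)(30.4+t)] gives 28(30.4+t) = t(t+28), so t² = 28×30.4 = 851.2.
t* = √851.2 = 29.18 min.

29.2 min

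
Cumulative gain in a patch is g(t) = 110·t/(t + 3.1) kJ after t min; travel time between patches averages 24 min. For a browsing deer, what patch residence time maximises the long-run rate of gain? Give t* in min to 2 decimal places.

8.63 min

By the marginal value theorem, leave when the instantaneous gain rate g'(t) equals the habitat-wide average g(t)/(T + t).
g'(t) = 110·3.1/(t + 3.1)². Setting 110·3.1/(t+3.1)² = 110t/[(t+3.1)(24+t)] gives 3.1(24+t) = t(t+3.1), so t² = 3.1×24 = 74.4.
t* = √74.4 = 8.626 min.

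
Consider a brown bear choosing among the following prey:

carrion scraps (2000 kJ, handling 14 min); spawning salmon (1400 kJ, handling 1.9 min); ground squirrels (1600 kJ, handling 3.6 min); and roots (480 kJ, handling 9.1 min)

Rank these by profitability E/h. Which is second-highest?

Profitability E/h (kJ/min): carrion scraps = 2000/14 = 143, spawning salmon = 1400/1.9 = 737, ground squirrels = 1600/3.6 = 444, roots = 480/9.1 = 52.7.
Ranked: spawning salmon > ground squirrels > carrion scraps > roots.

ground squirrels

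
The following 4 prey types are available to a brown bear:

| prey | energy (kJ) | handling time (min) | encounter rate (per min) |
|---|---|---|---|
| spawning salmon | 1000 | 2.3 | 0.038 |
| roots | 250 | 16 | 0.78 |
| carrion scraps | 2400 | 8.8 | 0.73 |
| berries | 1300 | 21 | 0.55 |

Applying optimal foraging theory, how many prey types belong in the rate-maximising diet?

E/h in descending order: spawning salmon 435, carrion scraps 273, berries 61.9, roots 15.6 kJ/min. The optimal diet is the largest prefix of this list for which every included type satisfies E_i/h_i > R on the types above it.
Rate on top 1: 34.95. carrion scraps: 273 > 34.95 → include.
Rate on top 2: 238.3. berries: 61.9 < 238.3 → exclude; stop.
Optimal diet: spawning salmon, carrion scraps — 2 of 4 types.

2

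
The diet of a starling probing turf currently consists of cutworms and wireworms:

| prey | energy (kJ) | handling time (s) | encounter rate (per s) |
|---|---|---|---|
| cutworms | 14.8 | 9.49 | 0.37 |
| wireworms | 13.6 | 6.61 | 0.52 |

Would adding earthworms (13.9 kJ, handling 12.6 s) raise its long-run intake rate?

No

Intake rate on the current diet: R = (0.37×14.8 + 0.52×13.6) / (1 + 0.37×9.49 + 0.52×6.61) = 12.55/7.949 = 1.579 kJ/s.
Profitability of earthworms: 13.9/12.6 = 1.103 kJ/s.
1.103 < 1.579, so adding earthworms would lower the average — exclude it.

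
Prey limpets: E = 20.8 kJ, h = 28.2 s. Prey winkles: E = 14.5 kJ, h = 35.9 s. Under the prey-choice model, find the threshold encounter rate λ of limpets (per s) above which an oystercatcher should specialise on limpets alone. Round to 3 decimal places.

0.043 per s

The zero-one rule: include winkles iff E₂/h₂ > λE₁/(1+λh₁). Equality gives the switch point.
λE₁h₂ = E₂ + λE₂h₁ ⇒ λ = E₂/(E₁h₂ − E₂h₁) = 14.5/(746.7 − 408.9) = 0.04292 per s.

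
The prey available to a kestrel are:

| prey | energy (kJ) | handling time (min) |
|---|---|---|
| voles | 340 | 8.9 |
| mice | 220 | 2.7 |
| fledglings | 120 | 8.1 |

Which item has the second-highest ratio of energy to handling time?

Profitability E/h (kJ/min): voles = 340/8.9 = 38.2, mice = 220/2.7 = 81.5, fledglings = 120/8.1 = 14.8.
Ranked: mice > voles > fledglings.

voles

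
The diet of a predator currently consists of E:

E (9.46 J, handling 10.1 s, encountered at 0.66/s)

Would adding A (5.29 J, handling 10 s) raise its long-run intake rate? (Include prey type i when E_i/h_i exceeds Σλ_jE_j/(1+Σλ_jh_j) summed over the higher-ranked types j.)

On E alone, R = ΣλE/(1+Σλh) = 6.244/7.666 = 0.8145 J/s.
A: E/h = 5.29/10 = 0.529 J/s.
0.529 < 0.8145, so adding A would lower the average — exclude it.

No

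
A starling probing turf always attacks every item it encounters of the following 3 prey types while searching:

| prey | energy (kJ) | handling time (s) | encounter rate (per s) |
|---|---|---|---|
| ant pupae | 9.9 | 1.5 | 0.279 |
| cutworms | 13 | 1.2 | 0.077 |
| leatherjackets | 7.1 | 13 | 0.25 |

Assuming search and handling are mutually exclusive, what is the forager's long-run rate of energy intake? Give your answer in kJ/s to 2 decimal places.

R = Σλ_iE_i / (1 + Σλ_ih_i)
Numerator: 0.279×9.9 + 0.077×13 + 0.25×7.1 = 5.538
Denominator: 1 + 0.279×1.5 + 0.077×1.2 + 0.25×13 = 4.761
R = 5.538/4.761 = 1.163 kJ/s

1.16 kJ/s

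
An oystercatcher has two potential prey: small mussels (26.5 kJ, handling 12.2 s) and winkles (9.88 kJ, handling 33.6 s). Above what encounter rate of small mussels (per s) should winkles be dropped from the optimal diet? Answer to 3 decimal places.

0.013 per s

At the threshold, the rate on small mussels alone equals the profitability of winkles: λ·26.5/(1 + λ·12.2) = 9.88/33.6 = 0.294.
Rearranging, λ(26.5 − 0.294×12.2) = 0.294, so λ = 0.294/22.91 = 0.01283 per s.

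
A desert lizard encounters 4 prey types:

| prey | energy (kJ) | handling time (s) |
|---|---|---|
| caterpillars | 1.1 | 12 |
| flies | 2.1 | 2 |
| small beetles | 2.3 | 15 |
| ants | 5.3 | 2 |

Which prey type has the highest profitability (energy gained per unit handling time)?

ants

Profitability E/h (kJ/s): caterpillars = 1.1/12 = 0.0917, flies = 2.1/2 = 1.05, small beetles = 2.3/15 = 0.153, ants = 5.3/2 = 2.65.
Ranked: ants > flies > small beetles > caterpillars.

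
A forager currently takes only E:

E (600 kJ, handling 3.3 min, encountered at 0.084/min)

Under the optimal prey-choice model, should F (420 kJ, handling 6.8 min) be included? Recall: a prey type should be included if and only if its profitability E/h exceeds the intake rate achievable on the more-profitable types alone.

On E alone, R = ΣλE/(1+Σλh) = 50.4/1.277 = 39.46 kJ/min.
Profitability of F: 420/6.8 = 61.76 kJ/min.
Since 61.76 > R, including F increases the long-run rate.

Yes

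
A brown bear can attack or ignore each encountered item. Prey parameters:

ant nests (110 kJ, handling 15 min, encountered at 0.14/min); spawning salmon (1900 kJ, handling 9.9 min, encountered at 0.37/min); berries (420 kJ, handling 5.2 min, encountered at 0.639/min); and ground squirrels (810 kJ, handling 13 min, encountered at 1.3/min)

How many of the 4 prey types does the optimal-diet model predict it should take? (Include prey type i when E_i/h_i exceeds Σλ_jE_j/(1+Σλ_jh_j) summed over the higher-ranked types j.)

E/h in descending order: spawning salmon 192, berries 80.8, ground squirrels 62.3, ant nests 7.33 kJ/min. The optimal diet is the largest prefix of this list for which every included type satisfies E_i/h_i > R on the types above it.
Rate on top 1: 150.8. berries: 80.8 < 150.8 → exclude; stop.
Optimal diet: spawning salmon — 1 of 4 types.

1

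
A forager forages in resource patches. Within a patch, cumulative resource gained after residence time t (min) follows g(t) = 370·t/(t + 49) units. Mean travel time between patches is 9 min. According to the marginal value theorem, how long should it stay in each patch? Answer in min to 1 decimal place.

Optimal t* satisfies g'(t*) = g(t*)/(T + t*).
g'(t) = 370·49/(t + 49)². Setting 370·49/(t+49)² = 370t/[(t+49)(9+t)] gives 49(9+t) = t(t+49), so t² = 49×9 = 441.
t* = √441 = 21 min.

21.0 min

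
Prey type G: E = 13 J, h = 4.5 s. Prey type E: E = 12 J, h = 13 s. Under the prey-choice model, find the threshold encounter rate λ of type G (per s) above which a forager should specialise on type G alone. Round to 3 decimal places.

0.104 per s

The zero-one rule: include type E iff E₂/h₂ > λE₁/(1+λh₁). Equality gives the switch point.
λE₁h₂ = E₂ + λE₂h₁ ⇒ λ = E₂/(E₁h₂ − E₂h₁) = 12/(169 − 54) = 0.1043 per s.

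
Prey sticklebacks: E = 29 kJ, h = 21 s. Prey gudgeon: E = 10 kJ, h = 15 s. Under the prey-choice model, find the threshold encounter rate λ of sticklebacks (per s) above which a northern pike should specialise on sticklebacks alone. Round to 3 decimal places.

0.044 per s

Drop gudgeon once their profitability E₂/h₂ falls below the rate achievable on sticklebacks alone: E₂/h₂ = λE₁/(1 + λh₁).
Solve for λ: λE₁h₂ = E₂(1 + λh₁) → λ(E₁h₂ − E₂h₁) = E₂ → λ = E₂/(E₁h₂ − E₂h₁).
λ = 10/(29×15 − 10×21) = 10/225 = 0.04444 per s.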